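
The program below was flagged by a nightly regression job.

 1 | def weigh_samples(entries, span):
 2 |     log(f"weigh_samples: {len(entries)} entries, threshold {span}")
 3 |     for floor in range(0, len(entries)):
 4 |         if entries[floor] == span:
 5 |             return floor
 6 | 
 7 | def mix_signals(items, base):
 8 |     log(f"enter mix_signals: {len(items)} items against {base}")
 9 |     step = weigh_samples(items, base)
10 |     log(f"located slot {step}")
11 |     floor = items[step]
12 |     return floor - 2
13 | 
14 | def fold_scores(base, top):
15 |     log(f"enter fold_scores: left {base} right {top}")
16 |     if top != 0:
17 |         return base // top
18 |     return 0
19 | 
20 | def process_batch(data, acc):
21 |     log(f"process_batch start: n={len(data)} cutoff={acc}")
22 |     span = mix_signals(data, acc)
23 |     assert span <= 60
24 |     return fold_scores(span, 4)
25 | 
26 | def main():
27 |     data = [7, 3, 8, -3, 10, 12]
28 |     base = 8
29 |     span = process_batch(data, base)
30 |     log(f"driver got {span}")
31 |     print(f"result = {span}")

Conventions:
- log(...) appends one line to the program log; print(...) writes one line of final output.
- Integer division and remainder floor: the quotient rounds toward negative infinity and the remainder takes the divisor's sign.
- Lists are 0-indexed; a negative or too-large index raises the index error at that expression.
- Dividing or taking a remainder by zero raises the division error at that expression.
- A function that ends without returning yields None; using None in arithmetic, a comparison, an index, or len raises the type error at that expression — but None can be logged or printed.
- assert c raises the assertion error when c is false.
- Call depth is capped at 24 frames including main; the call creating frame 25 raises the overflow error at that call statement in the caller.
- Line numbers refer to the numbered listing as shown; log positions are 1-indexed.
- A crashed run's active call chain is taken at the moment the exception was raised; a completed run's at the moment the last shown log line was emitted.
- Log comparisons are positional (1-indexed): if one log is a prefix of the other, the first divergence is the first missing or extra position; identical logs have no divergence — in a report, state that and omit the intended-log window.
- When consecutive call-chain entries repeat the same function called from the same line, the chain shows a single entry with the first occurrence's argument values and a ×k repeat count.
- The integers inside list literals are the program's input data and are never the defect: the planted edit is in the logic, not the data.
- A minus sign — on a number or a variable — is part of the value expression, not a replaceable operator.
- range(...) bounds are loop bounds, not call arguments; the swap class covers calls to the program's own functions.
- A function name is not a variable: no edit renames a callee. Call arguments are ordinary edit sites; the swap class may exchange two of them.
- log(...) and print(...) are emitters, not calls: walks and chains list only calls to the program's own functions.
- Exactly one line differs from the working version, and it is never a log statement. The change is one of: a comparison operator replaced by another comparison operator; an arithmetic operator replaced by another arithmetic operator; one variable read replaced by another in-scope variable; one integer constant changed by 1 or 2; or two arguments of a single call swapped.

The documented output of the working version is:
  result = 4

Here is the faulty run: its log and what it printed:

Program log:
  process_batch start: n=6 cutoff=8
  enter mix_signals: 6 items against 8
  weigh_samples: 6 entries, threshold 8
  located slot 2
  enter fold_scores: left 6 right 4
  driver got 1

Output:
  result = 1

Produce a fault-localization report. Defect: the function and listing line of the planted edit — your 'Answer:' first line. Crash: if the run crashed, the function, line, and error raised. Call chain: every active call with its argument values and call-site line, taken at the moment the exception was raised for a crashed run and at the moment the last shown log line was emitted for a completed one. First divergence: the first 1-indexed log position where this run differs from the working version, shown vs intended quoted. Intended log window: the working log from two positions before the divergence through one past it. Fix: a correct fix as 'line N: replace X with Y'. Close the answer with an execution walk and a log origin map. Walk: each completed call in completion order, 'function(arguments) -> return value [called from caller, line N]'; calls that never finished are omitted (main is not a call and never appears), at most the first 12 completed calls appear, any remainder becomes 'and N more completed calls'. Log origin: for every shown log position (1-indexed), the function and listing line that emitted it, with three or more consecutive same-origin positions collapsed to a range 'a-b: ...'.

Answer: the defect is in mix_signals at line 12.
Key fact: Position 5 is the first bad log line: 'enter fold_scores: left 6 right 4' should read 'enter fold_scores: left 16 right 4'.
Call chain: main.
First divergence: at position 5 the run shows 'enter fold_scores: left 6 right 4' where the working version logs 'enter fold_scores: left 16 right 4'.
Intended log window:
  3: weigh_samples: 6 entries, threshold 8
  4: located slot 2
  5: enter fold_scores: left 16 right 4
  6: driver got 4
Execution walk:
  weigh_samples([7, 3, 8, -3, 10, 12], 8) -> 2  [called from mix_signals, line 9]
  mix_signals([7, 3, 8, -3, 10, 12], 8) -> 6  [called from process_batch, line 22]
  fold_scores(6, 4) -> 1  [called from process_batch, line 24]
  process_batch([7, 3, 8, -3, 10, 12], 8) -> 1  [called from main, line 29]
Log origin:
  1: logged in process_batch at line 21
  2: logged in mix_signals at line 8
  3: logged in weigh_samples at line 2
  4: logged in mix_signals at line 10
  5: logged in fold_scores at line 15
  6: logged in main at line 30
A correct fix: line 12: replace `-` with `*`.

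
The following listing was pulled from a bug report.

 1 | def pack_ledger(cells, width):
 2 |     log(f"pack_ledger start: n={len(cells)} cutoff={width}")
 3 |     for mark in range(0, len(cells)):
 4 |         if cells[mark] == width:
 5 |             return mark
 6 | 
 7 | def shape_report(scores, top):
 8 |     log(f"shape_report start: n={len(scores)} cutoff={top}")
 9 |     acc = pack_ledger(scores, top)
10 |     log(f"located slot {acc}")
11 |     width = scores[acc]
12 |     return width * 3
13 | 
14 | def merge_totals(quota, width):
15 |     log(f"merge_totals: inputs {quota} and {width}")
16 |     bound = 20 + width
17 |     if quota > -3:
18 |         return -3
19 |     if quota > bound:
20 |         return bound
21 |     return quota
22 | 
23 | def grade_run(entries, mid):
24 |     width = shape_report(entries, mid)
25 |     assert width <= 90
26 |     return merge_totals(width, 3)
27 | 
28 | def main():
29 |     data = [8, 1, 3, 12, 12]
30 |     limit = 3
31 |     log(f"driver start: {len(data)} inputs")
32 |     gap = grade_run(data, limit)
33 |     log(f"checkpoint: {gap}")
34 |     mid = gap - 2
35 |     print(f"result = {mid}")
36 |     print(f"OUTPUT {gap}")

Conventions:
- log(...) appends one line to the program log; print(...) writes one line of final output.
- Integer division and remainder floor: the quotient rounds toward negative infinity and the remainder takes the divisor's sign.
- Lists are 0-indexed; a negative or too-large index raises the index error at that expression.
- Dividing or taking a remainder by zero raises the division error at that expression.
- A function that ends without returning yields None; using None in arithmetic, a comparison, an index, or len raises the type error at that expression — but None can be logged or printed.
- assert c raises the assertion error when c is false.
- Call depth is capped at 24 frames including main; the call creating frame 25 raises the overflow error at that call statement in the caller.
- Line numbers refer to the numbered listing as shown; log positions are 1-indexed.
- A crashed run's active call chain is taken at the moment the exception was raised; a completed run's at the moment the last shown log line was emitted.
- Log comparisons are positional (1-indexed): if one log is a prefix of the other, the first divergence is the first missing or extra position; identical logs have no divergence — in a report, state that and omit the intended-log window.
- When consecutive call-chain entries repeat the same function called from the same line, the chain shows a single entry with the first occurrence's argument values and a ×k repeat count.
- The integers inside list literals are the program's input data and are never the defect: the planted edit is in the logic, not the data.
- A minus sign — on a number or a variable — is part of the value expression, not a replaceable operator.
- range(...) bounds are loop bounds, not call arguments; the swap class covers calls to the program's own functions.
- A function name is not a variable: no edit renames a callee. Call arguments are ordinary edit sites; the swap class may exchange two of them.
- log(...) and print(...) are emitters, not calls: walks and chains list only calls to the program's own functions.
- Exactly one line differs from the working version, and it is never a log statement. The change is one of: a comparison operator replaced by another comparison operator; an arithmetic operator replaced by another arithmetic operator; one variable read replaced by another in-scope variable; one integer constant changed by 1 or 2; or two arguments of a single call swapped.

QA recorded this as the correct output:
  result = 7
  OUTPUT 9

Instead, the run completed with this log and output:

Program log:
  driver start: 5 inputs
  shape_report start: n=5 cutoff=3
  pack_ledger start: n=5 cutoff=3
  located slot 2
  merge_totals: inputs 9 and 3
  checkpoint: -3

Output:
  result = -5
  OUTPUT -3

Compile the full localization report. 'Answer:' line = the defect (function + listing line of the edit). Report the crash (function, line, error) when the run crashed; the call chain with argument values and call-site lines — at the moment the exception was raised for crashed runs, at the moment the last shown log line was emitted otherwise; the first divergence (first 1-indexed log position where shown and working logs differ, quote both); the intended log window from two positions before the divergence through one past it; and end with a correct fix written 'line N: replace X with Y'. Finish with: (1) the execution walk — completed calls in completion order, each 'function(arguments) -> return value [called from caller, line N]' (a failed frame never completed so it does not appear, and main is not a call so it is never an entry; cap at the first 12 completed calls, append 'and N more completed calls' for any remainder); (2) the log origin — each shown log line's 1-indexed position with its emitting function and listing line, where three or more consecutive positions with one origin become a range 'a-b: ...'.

Answer: the defect is in merge_totals at line 17.
Key observation: The log first diverges at position 6: the faulty run prints 'checkpoint: -3' where the working version prints 'checkpoint: 9'.
Call chain: main.
First divergence: at position 6 the run shows 'checkpoint: -3' where the working version logs 'checkpoint: 9'.
Intended log window:
  4: located slot 2
  5: merge_totals: inputs 9 and 3
  6: checkpoint: 9
Execution walk:
  pack_ledger([8, 1, 3, 12, 12], 3) -> 2  [called from shape_report, line 9]
  shape_report([8, 1, 3, 12, 12], 3) -> 9  [called from grade_run, line 24]
  merge_totals(9, 3) -> -3  [called from grade_run, line 26]
  grade_run([8, 1, 3, 12, 12], 3) -> -3  [called from main, line 32]
Log line origins:
  1 — main, line 31
  2 — shape_report, line 8
  3 — pack_ledger, line 2
  4 — shape_report, line 10
  5 — merge_totals, line 15
  6 — main, line 33
A correct fix: line 17: replace `>` with `<`.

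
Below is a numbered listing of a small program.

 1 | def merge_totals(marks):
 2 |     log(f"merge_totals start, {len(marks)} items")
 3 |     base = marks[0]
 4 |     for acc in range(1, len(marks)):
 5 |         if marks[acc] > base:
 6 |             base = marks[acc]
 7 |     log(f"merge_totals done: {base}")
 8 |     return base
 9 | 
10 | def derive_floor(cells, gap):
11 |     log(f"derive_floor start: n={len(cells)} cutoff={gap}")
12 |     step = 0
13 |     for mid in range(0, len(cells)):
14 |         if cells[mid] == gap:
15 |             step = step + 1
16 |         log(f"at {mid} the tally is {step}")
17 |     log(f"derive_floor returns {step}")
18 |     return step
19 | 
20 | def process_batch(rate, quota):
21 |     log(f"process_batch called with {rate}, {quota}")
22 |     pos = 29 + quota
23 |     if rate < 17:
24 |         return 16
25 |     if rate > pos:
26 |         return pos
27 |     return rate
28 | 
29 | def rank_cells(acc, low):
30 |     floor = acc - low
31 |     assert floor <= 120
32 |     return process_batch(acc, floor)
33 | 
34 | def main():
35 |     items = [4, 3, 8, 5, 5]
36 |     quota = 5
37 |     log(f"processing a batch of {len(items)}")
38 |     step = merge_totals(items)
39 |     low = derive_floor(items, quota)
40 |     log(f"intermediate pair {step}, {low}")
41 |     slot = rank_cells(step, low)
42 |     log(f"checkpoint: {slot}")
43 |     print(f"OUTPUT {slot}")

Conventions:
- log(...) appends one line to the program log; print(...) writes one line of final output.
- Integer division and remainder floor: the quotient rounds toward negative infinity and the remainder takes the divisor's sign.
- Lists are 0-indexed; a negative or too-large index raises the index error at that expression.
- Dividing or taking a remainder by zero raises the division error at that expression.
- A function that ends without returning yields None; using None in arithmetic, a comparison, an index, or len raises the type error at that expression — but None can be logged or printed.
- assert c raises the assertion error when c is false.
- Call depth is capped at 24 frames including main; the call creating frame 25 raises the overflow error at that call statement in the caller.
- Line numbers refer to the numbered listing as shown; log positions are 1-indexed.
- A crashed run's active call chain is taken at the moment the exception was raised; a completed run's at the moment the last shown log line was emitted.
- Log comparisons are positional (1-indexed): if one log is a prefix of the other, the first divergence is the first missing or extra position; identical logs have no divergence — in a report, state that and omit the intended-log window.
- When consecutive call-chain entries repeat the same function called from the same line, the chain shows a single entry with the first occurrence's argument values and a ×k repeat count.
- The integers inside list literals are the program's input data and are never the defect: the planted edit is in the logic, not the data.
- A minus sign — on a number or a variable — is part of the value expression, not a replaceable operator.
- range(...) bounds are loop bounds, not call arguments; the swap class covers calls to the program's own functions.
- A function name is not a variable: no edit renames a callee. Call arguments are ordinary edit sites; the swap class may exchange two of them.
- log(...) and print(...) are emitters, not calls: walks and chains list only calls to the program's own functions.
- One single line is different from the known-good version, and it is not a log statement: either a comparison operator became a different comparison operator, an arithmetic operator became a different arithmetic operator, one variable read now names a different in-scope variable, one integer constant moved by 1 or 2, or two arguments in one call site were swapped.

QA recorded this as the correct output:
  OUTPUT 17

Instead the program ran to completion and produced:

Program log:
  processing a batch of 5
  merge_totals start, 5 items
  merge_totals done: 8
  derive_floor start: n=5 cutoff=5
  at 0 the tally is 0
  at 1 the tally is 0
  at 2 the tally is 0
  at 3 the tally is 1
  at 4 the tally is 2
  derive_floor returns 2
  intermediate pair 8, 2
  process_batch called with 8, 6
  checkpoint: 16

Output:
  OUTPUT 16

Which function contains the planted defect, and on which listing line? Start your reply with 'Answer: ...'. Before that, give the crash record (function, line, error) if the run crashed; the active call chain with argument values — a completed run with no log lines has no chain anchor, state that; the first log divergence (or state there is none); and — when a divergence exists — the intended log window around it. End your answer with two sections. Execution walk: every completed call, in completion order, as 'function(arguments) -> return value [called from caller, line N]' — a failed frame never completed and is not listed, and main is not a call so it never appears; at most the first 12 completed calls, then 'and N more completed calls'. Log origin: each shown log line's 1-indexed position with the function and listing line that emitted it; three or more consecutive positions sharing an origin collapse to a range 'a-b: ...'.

Answer: the defect is in process_batch at line 24.
Core observation: At log position 13 the runs split — shown 'checkpoint: 16', but the working version logs 'checkpoint: 17'.
Call chain: main.
First divergence: at position 13 the run shows 'checkpoint: 16' where the working version logs 'checkpoint: 17'.
Intended log window:
  11: intermediate pair 8, 2
  12: process_batch called with 8, 6
  13: checkpoint: 17
Execution walk:
  merge_totals([4, 3, 8, 5, 5]) -> 8  [called from main, line 38]
  derive_floor([4, 3, 8, 5, 5], 5) -> 2  [called from main, line 39]
  process_batch(8, 6) -> 16  [called from rank_cells, line 32]
  rank_cells(8, 2) -> 16  [called from main, line 41]
Origin of each log line:
  1: emitted by main (line 37)
  2: emitted by merge_totals (line 2)
  3: emitted by merge_totals (line 7)
  4: emitted by derive_floor (line 11)
  5-9: emitted by derive_floor (line 16)
  10: emitted by derive_floor (line 17)
  11: emitted by main (line 40)
  12: emitted by process_batch (line 21)
  13: emitted by main (line 42)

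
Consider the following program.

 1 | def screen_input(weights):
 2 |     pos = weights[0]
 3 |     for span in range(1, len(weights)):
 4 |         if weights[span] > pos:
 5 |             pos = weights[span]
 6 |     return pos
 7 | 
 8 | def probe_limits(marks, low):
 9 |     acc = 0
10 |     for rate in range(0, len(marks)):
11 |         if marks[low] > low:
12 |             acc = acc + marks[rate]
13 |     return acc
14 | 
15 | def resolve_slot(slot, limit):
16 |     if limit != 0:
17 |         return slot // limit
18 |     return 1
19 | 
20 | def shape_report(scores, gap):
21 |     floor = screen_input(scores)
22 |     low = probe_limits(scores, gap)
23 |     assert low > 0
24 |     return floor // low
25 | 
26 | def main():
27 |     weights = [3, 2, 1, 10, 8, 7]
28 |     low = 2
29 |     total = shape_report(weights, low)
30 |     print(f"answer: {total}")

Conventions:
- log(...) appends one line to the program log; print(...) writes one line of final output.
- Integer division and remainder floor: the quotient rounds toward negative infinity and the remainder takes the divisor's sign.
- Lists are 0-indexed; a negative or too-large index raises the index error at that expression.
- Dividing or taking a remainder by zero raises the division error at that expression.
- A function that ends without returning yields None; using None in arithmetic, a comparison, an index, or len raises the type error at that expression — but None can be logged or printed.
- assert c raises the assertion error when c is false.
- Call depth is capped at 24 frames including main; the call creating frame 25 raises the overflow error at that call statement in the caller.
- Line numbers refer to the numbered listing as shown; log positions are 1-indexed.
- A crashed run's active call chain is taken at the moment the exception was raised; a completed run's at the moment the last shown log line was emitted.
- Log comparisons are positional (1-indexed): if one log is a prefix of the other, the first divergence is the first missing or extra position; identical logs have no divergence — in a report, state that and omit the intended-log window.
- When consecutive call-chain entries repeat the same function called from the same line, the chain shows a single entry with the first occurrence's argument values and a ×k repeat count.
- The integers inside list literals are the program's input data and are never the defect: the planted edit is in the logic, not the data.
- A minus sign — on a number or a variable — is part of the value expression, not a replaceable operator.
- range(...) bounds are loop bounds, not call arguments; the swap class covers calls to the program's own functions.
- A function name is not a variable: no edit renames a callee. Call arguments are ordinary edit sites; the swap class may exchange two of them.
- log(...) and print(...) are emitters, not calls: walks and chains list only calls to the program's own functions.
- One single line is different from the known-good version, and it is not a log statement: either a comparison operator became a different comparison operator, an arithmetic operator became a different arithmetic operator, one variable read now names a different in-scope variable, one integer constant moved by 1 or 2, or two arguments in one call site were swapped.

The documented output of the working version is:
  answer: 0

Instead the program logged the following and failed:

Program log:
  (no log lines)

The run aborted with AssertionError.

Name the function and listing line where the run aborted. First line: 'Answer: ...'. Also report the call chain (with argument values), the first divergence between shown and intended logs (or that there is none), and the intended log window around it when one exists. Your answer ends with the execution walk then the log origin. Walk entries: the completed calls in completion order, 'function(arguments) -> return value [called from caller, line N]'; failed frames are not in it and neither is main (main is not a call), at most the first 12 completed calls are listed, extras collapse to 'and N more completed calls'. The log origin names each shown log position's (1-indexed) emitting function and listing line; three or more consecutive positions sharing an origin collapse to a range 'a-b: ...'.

Answer: the error was raised in shape_report, line 23.
Core observation: Every log line matches the working run — the failure is the only observable divergence.
Call chain: main -> shape_report([3, 2, 1, 10, 8, 7], 2) (called at line 29).
First divergence: none; the two logs match at every position.
Execution walk:
  screen_input([3, 2, 1, 10, 8, 7]) -> 10  [called from shape_report, line 21]
  probe_limits([3, 2, 1, 10, 8, 7], 2) -> 0  [called from shape_report, line 22]
Log origin:
  (no log lines)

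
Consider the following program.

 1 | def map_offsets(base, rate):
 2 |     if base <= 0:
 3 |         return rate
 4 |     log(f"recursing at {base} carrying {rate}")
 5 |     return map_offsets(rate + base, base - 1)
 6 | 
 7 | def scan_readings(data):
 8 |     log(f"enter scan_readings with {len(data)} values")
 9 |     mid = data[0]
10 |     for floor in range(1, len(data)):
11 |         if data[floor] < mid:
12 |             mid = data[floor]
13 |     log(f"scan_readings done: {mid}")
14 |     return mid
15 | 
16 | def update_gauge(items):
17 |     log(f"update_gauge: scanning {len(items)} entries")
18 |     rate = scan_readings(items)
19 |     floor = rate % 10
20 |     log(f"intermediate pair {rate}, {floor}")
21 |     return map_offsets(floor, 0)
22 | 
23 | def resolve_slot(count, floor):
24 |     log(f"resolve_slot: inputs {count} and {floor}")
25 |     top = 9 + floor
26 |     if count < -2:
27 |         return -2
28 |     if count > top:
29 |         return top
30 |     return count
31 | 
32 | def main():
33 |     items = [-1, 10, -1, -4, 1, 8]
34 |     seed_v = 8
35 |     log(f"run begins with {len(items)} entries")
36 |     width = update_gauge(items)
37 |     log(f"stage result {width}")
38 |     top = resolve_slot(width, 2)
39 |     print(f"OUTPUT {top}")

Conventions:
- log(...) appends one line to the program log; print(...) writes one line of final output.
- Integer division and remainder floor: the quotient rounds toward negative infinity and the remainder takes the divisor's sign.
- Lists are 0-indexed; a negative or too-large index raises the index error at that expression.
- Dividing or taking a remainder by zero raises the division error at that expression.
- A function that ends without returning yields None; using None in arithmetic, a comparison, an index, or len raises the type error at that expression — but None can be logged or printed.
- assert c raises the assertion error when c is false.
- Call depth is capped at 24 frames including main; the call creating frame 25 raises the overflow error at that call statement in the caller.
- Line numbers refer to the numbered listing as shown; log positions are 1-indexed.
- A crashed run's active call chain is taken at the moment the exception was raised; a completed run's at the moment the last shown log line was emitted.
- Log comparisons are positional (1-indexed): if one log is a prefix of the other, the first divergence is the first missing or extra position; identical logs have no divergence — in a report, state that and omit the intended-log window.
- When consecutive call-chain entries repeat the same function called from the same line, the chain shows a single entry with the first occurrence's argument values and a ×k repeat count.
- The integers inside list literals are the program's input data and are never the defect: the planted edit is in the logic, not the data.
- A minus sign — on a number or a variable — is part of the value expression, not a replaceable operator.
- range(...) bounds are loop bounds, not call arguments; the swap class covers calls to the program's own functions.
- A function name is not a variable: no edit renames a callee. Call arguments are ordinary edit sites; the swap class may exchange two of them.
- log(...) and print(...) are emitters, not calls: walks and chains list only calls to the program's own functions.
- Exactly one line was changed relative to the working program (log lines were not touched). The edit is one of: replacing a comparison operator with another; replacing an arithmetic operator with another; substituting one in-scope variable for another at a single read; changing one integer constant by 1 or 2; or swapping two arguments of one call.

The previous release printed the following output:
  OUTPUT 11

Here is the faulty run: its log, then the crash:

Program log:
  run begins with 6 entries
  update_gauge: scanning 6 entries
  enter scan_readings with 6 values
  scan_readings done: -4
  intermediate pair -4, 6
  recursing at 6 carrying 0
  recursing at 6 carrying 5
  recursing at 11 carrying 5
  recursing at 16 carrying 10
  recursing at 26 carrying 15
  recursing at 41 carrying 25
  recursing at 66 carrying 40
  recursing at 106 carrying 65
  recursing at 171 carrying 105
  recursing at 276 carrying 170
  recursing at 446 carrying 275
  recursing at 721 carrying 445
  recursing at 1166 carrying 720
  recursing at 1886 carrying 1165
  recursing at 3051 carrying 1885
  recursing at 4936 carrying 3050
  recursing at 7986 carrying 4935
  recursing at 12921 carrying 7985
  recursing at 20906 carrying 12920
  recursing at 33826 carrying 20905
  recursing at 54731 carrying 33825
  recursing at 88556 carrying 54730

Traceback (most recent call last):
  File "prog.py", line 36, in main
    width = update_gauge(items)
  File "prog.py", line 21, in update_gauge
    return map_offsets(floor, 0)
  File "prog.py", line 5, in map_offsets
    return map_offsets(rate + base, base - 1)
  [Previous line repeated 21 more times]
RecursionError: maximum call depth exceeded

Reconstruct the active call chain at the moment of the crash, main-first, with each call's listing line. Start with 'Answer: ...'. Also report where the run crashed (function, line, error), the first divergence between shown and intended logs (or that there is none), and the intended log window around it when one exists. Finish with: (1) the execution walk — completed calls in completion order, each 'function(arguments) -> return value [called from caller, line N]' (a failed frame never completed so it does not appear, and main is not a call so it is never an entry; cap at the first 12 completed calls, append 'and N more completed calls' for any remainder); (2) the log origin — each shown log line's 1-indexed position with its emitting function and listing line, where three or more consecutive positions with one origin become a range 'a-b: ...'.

Answer: main -> update_gauge (called at line 36) -> map_offsets (called at line 21) -> map_offsets (called at line 5) ×21.
The tell: The log first diverges at position 7: the faulty run prints 'recursing at 6 carrying 5' where the working version prints 'recursing at 5 carrying 6'.
Crash: map_offsets, line 5, RecursionError.
First divergence: position 7; shown 'recursing at 6 carrying 5' vs intended 'recursing at 5 carrying 6'.
Intended log window:
  5: intermediate pair -4, 6
  6: recursing at 6 carrying 0
  7: recursing at 5 carrying 6
  8: recursing at 4 carrying 11
Execution walk:
  scan_readings([-1, 10, -1, -4, 1, 8]) -> -4  [called from update_gauge, line 18]
Origin of each log line:
  1 — main, line 35
  2 — update_gauge, line 17
  3 — scan_readings, line 8
  4 — scan_readings, line 13
  5 — update_gauge, line 20
  6-27 — map_offsets, line 4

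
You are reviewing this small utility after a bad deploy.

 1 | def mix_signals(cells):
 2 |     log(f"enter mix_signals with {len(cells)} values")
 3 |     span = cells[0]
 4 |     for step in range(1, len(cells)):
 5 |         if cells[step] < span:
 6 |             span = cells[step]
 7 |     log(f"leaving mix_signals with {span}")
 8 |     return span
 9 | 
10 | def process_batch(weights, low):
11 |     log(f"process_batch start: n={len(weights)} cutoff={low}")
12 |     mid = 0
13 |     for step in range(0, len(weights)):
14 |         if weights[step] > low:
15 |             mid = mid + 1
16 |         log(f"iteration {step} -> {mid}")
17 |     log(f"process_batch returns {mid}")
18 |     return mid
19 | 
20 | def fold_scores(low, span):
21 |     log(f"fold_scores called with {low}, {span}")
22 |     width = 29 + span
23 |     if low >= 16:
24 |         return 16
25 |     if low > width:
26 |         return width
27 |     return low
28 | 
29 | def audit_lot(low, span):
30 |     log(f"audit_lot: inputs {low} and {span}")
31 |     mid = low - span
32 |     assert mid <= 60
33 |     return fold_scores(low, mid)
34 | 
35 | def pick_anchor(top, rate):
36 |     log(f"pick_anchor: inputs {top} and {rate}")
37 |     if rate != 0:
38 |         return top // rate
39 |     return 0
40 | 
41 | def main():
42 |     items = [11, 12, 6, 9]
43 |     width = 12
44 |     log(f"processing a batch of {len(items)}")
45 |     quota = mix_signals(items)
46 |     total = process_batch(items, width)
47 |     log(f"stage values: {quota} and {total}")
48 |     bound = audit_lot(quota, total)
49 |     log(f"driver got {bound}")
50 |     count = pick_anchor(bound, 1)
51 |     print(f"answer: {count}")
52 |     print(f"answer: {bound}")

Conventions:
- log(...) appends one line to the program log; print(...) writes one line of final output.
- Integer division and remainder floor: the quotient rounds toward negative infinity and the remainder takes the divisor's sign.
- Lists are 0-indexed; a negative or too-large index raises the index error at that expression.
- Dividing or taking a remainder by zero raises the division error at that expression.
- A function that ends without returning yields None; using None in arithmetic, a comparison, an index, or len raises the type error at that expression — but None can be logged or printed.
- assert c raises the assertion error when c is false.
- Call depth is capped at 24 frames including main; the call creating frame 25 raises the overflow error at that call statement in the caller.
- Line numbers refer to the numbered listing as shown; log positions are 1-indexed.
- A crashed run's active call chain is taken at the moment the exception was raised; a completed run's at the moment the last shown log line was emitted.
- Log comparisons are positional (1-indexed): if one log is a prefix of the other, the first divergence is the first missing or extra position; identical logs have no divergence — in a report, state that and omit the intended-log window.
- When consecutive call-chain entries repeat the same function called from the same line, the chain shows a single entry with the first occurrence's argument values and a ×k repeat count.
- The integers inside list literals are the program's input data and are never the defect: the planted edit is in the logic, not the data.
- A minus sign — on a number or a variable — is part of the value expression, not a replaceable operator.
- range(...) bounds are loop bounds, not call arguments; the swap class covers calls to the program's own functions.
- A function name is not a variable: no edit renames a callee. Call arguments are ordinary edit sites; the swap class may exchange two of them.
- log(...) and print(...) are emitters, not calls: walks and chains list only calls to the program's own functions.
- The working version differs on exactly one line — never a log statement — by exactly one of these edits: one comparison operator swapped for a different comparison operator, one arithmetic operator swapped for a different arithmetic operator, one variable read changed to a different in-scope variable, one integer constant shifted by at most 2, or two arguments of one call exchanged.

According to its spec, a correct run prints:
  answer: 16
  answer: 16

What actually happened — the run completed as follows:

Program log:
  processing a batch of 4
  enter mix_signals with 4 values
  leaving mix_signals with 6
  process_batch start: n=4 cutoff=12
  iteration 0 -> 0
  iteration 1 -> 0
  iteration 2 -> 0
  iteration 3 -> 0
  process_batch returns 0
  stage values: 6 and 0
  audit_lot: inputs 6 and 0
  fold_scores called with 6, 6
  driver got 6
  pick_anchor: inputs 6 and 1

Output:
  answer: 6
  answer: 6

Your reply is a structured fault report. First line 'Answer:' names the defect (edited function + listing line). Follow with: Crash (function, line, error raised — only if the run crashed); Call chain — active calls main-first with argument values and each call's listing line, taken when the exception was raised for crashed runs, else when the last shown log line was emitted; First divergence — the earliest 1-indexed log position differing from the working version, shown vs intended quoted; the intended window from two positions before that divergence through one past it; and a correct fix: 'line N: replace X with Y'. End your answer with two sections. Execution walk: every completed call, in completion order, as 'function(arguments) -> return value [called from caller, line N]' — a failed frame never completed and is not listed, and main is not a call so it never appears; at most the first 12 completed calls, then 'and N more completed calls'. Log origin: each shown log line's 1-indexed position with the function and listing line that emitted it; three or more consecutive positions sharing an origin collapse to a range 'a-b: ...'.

Answer: the defect is in fold_scores at line 23.
Key fact: The earliest visible damage is log position 13 — 'driver got 6' rather than the intended 'driver got 16'.
Call chain: main -> pick_anchor(6, 1) (called at line 50).
First divergence: position 13 — shown 'driver got 6', intended 'driver got 16'.
Intended log window:
  11: audit_lot: inputs 6 and 0
  12: fold_scores called with 6, 6
  13: driver got 16
  14: pick_anchor: inputs 16 and 1
Execution walk:
  mix_signals([11, 12, 6, 9]) -> 6  [called from main, line 45]
  process_batch([11, 12, 6, 9], 12) -> 0  [called from main, line 46]
  fold_scores(6, 6) -> 6  [called from audit_lot, line 33]
  audit_lot(6, 0) -> 6  [called from main, line 48]
  pick_anchor(6, 1) -> 6  [called from main, line 50]
Log line origins:
  1: emitted by main (line 44)
  2: emitted by mix_signals (line 2)
  3: emitted by mix_signals (line 7)
  4: emitted by process_batch (line 11)
  5-8: emitted by process_batch (line 16)
  9: emitted by process_batch (line 17)
  10: emitted by main (line 47)
  11: emitted by audit_lot (line 30)
  12: emitted by fold_scores (line 21)
  13: emitted by main (line 49)
  14: emitted by pick_anchor (line 36)
A correct fix: line 23: replace `>=` with `<`.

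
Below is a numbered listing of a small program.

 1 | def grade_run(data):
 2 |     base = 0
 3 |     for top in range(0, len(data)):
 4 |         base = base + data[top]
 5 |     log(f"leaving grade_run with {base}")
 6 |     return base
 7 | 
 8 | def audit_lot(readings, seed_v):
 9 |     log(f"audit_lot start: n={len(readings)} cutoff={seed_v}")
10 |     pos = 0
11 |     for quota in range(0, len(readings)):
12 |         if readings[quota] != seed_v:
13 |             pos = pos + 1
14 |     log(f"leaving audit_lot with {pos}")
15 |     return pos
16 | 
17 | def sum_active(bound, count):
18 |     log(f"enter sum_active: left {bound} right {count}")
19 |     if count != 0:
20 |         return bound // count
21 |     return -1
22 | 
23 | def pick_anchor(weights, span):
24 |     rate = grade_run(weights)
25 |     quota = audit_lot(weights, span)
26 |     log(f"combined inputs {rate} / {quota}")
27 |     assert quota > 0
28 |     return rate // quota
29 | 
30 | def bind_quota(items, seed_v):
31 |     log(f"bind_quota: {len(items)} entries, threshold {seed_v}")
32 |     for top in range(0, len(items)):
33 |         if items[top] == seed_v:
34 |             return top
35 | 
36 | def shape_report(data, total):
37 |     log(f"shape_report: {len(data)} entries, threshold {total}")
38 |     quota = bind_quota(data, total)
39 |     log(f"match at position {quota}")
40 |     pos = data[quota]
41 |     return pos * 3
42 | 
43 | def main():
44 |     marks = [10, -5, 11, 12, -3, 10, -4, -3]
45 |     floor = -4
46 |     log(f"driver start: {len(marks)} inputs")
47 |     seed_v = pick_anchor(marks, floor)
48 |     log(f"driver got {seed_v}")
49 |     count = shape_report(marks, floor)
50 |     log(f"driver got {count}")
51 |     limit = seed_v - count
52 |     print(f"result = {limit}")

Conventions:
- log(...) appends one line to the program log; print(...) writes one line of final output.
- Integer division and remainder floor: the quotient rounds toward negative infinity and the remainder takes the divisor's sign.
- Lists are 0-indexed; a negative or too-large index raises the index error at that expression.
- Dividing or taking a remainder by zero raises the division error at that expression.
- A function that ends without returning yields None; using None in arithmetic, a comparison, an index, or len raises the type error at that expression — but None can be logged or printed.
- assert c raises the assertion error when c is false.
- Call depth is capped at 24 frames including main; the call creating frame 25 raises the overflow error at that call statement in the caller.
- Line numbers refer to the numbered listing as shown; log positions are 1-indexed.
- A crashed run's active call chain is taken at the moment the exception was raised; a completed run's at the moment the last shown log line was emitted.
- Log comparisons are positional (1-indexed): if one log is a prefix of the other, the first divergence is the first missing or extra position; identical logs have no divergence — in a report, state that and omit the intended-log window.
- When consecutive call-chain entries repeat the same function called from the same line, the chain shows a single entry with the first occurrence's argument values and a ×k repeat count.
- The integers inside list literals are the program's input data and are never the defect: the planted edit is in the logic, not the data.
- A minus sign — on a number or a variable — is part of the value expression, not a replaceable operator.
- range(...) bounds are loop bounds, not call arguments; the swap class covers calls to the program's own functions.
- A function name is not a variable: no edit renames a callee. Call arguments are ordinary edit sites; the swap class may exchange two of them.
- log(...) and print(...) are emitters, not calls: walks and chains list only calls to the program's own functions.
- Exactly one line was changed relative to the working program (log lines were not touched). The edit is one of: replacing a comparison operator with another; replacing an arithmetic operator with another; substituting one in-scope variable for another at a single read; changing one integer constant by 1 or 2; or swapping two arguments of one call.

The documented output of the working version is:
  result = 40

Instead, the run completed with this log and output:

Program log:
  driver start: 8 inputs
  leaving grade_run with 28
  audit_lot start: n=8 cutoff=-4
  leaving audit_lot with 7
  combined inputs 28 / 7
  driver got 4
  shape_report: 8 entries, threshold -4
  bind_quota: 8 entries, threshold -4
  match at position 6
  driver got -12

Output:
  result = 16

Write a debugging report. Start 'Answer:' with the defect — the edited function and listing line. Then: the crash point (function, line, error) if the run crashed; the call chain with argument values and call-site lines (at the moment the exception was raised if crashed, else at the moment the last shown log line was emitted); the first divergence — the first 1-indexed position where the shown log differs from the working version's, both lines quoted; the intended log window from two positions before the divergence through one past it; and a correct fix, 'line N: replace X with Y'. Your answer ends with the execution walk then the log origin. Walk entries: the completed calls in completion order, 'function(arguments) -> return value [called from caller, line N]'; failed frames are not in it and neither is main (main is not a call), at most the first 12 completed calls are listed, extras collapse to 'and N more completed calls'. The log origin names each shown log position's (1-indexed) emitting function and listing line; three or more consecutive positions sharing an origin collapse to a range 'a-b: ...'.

Answer: the defect is in audit_lot at line 12.
Core observation: Everything matches until log position 4, which reads 'leaving audit_lot with 7' in place of 'leaving audit_lot with 1'.
Call chain: main.
First divergence: at position 4 the run shows 'leaving audit_lot with 7' where the working version logs 'leaving audit_lot with 1'.
Intended log window:
  2: leaving grade_run with 28
  3: audit_lot start: n=8 cutoff=-4
  4: leaving audit_lot with 1
  5: combined inputs 28 / 1
Execution walk:
  grade_run([10, -5, 11, 12, -3, 10, -4, -3]) -> 28  [called from pick_anchor, line 24]
  audit_lot([10, -5, 11, 12, -3, 10, -4, -3], -4) -> 7  [called from pick_anchor, line 25]
  pick_anchor([10, -5, 11, 12, -3, 10, -4, -3], -4) -> 4  [called from main, line 47]
  bind_quota([10, -5, 11, 12, -3, 10, -4, -3], -4) -> 6  [called from shape_report, line 38]
  shape_report([10, -5, 11, 12, -3, 10, -4, -3], -4) -> -12  [called from main, line 49]
Log line origins:
  1 — main, line 46
  2 — grade_run, line 5
  3 — audit_lot, line 9
  4 — audit_lot, line 14
  5 — pick_anchor, line 26
  6 — main, line 48
  7 — shape_report, line 37
  8 — bind_quota, line 31
  9 — shape_report, line 39
  10 — main, line 50
A correct fix: line 12: replace `!=` with `==`.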